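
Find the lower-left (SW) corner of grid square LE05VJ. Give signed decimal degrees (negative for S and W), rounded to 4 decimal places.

Field L=11, E=4: +11·20° lon, +4·10° lat → SW at lon 40°, lat -50°.
Square 0, 5: +0·2° lon, +5·1° lat → SW at lon 40°, lat -45°.
Subsquare v=21, j=9: +21·0.0833333° lon, +9·0.0416667° lat → SW at lon 41.75°, lat -44.625°.
latitude -44.6250, longitude 41.7500.

-44.6250, 41.7500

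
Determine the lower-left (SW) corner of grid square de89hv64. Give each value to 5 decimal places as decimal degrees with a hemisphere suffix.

40.10833° S, 103.36667° W

Field D=3, E=4: +3·20° lon, +4·10° lat → SW at lon -120°, lat -50°.
Square 8, 9: +8·2° lon, +9·1° lat → SW at lon -104°, lat -41°.
Subsquare h=7, v=21: +7·0.0833333° lon, +21·0.0416667° lat → SW at lon -103.417°, lat -40.125°.
Extended square 6, 4: +6·0.00833333° lon, +4·0.00416667° lat → SW at lon -103.367°, lat -40.1083°.
latitude 40.10833° S, longitude 103.36667° W.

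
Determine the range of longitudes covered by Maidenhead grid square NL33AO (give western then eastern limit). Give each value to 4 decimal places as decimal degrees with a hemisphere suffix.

86.0000° E, 86.0833° E

Field N=13, L=11: +13·20° lon, +11·10° lat → SW at lon 80°, lat 20°.
Square 3, 3: +3·2° lon, +3·1° lat → SW at lon 86°, lat 23°.
Subsquare a=0, o=14: +0·0.0833333° lon, +14·0.0416667° lat → SW at lon 86°, lat 23.5833°.
Cell spans 0.0833333° lon × 0.0416667° lat.
west 86.0000° E, east 86.0833° E.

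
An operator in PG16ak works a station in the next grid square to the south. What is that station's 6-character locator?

PG16aj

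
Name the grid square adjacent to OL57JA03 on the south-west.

Longitude extended square 0; −1 → -1, wraps to 9, carry into subsquare.
Longitude subsquare j = 9; −1 → 8 = i.
Latitude extended square 3; −1 → 2.

OL57ia92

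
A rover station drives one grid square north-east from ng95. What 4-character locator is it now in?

Longitude square 9; +1 → 10, wraps to 0, carry into field.
Longitude field N = 13; +1 → 14 = O.
Latitude square 5; +1 → 6.

OG06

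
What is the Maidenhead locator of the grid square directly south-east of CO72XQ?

CO82ap

Longitude subsquare x = 23; +1 → 24, wraps to 0 = a, carry into square.
Longitude square 7; +1 → 8.
Latitude subsquare q = 16; −1 → 15 = p.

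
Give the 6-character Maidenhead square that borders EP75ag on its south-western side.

Longitude subsquare a = 0; −1 → -1, wraps to 23 = x, carry into square.
Longitude square 7; −1 → 6.
Latitude subsquare g = 6; −1 → 5 = f.

EP65xf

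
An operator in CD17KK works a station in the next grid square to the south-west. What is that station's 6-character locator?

Longitude subsquare k = 10; −1 → 9 = j.
Latitude subsquare k = 10; −1 → 9 = j.

CD17jj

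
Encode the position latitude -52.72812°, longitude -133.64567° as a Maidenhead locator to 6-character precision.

CD37eg

Add 180° to longitude and 90° to latitude: 46.3543, 37.2719.
Field: lon ⌊46.3543/20⌋ = 2 → C; lat ⌊37.2719/10⌋ = 3 → D.
Square: lon ⌊6.3543/2⌋ = 3; lat ⌊7.2719/1⌋ = 7.
Subsquare: lon ⌊0.3543/0.0833333⌋ = 4 → e; lat ⌊0.2719/0.0416667⌋ = 6 → g.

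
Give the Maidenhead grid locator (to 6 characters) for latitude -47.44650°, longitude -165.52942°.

AE72fn

Shift to the Maidenhead origin (180°W, 90°S): lon 14.4706, lat 42.5535.
Field: lon ⌊14.4706/20⌋ = 0 → A; lat ⌊42.5535/10⌋ = 4 → E.
Square: lon ⌊14.4706/2⌋ = 7; lat ⌊2.5535/1⌋ = 2.
Subsquare: lon ⌊0.4706/0.0833333⌋ = 5 → f; lat ⌊0.5535/0.0416667⌋ = 13 → n.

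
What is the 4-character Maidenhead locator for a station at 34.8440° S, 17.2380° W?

IF15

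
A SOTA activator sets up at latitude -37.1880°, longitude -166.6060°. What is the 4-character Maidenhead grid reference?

AF62

Shift to the Maidenhead origin (180°W, 90°S): lon 13.39, lat 52.81.
Field: 13.39/20 → 0 → A, 52.81/10 → 5 → F; chars AF.
Square: 13.39/2 → 6, 2.81/1 → 2; chars 62.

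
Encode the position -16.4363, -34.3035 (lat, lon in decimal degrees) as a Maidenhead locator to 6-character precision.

HH23un

Shift to the Maidenhead origin (180°W, 90°S): lon 145.6965, lat 73.5637.
Field: lon ⌊145.6965/20⌋ = 7 → H; lat ⌊73.5637/10⌋ = 7 → H.
Square: lon ⌊5.6965/2⌋ = 2; lat ⌊3.5637/1⌋ = 3.
Subsquare: lon ⌊1.6965/0.0833333⌋ = 20 → u; lat ⌊0.5637/0.0416667⌋ = 13 → n.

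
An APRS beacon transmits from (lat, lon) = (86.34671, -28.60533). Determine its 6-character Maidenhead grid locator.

Offset from 180°W / 90°S: lon 151.3947°, lat 176.3467°.
Field (20°×10°, letters A–R): 151.3947/20 → 7 → H, 176.3467/10 → 17 → R; chars HR.
Square (2°×1°, digits 0–9): 11.3947/2 → 5, 6.3467/1 → 6; chars 56.
Subsquare (5′×2.5′, letters a–x): 1.3947/0.0833333 → 16 → q, 0.3467/0.0416667 → 8 → i; chars qi.

HR56qi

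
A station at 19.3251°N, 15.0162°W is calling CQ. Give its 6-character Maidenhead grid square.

IK29lh

Add 180° to longitude and 90° to latitude: 164.9838, 109.3251.
Field: 164.9838/20 → 8 → I, 109.3251/10 → 10 → K; chars IK.
Square: 4.9838/2 → 2, 9.3251/1 → 9; chars 29.
Subsquare: 0.9838/0.0833333 → 11 → l, 0.3251/0.0416667 → 7 → h; chars lh.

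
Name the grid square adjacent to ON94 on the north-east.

PN05

Longitude square 9; +1 → 10, wraps to 0, carry into field.
Longitude field O = 14; +1 → 15 = P.
Latitude square 4; +1 → 5.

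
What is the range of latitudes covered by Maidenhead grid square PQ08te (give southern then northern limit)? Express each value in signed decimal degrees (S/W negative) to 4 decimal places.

78.1667, 78.2083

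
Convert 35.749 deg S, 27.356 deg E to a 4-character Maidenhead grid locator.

KF34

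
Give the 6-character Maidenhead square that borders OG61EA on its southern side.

Latitude subsquare a = 0; −1 → -1, wraps to 23 = x, carry into square.
Latitude square 1; −1 → 0.
The longitude characters are unchanged.

OG60ex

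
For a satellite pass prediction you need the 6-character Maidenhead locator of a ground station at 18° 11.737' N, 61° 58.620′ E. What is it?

MK08xe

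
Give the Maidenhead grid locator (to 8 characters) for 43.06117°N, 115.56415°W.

Shift to the Maidenhead origin (180°W, 90°S): lon 64.43585, lat 133.06117.
Field: 64.43585/20 → 3 → D, 133.06117/10 → 13 → N; chars DN.
Square: 4.43585/2 → 2, 3.06117/1 → 3; chars 23.
Subsquare: 0.43585/0.0833333 → 5 → f, 0.06117/0.0416667 → 1 → b; chars fb.
Extended square: 0.01918/0.00833333 → 2, 0.01950/0.00416667 → 4; chars 24.

DN23fb24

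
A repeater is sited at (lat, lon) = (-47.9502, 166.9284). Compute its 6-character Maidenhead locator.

RE32lb

Shift to the Maidenhead origin (180°W, 90°S): lon 346.9284, lat 42.0498.
Field (20°×10°, letters A–R): lon ⌊346.9284/20⌋ = 17 → R; lat ⌊42.0498/10⌋ = 4 → E.
Square (2°×1°, digits 0–9): lon ⌊6.9284/2⌋ = 3; lat ⌊2.0498/1⌋ = 2.
Subsquare (5′×2.5′, letters a–x): lon ⌊0.9284/0.0833333⌋ = 11 → l; lat ⌊0.0498/0.0416667⌋ = 1 → b.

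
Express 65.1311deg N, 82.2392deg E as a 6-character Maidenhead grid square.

Offset from 180°W / 90°S: lon 262.2392°, lat 155.1311°.
Field: lon ⌊262.2392/20⌋ = 13 → N; lat ⌊155.1311/10⌋ = 15 → P.
Square: lon ⌊2.2392/2⌋ = 1; lat ⌊5.1311/1⌋ = 5.
Subsquare: lon ⌊0.2392/0.0833333⌋ = 2 → c; lat ⌊0.1311/0.0416667⌋ = 3 → d.

NP15cd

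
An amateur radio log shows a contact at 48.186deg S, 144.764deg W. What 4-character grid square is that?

Offset from 180°W / 90°S: lon 35.24°, lat 41.81°.
Field: 35.24/20 → 1 → B, 41.81/10 → 4 → E; chars BE.
Square: 15.24/2 → 7, 1.81/1 → 1; chars 71.

BE71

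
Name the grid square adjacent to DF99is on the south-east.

Longitude subsquare i = 8; +1 → 9 = j.
Latitude subsquare s = 18; −1 → 17 = r.

DF99jr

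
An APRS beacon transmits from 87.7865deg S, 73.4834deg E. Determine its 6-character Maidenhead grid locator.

Shift to the Maidenhead origin (180°W, 90°S): lon 253.4834, lat 2.2135.
Field: lon ⌊253.4834/20⌋ = 12 → M; lat ⌊2.2135/10⌋ = 0 → A.
Square: lon ⌊13.4834/2⌋ = 6; lat ⌊2.2135/1⌋ = 2.
Subsquare: lon ⌊1.4834/0.0833333⌋ = 17 → r; lat ⌊0.2135/0.0416667⌋ = 5 → f.

MA62rf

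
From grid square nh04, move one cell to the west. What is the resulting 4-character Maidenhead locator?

Longitude square 0; −1 → -1, wraps to 9, carry into field.
Longitude field N = 13; −1 → 12 = M.
The latitude characters are unchanged.

MH94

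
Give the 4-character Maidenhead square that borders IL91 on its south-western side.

Longitude square 9; −1 → 8.
Latitude square 1; −1 → 0.

IL80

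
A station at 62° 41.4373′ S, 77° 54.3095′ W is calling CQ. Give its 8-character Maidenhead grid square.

FC17bh14

Add 180° to longitude and 90° to latitude: 102.09484, 27.30938.
Field: 102.09484/20 → 5 → F, 27.30938/10 → 2 → C; chars FC.
Square: 2.09484/2 → 1, 7.30938/1 → 7; chars 17.
Subsquare: 0.09484/0.0833333 → 1 → b, 0.30938/0.0416667 → 7 → h; chars bh.
Extended square: 0.01151/0.00833333 → 1, 0.01771/0.00416667 → 4; chars 14.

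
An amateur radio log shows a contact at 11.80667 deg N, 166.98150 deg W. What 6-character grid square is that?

AK61mt

Shift to the Maidenhead origin (180°W, 90°S): lon 13.0185, lat 101.8067.
Field (20°×10°, letters A–R): 13.0185/20 → 0 → A, 101.8067/10 → 10 → K; chars AK.
Square (2°×1°, digits 0–9): 13.0185/2 → 6, 1.8067/1 → 1; chars 61.
Subsquare (5′×2.5′, letters a–x): 1.0185/0.0833333 → 12 → m, 0.8067/0.0416667 → 19 → t; chars mt.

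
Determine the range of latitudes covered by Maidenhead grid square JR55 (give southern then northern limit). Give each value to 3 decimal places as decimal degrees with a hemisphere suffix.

85.000° N, 86.000° N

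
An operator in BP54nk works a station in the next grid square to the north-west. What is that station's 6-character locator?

BP54ml

Longitude subsquare n = 13; −1 → 12 = m.
Latitude subsquare k = 10; +1 → 11 = l.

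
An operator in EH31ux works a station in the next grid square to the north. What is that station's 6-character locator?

EH32ua

Latitude subsquare x = 23; +1 → 24, wraps to 0 = a, carry into square.
Latitude square 1; +1 → 2.
The longitude characters are unchanged.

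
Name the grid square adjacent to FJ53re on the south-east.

Longitude subsquare r = 17; +1 → 18 = s.
Latitude subsquare e = 4; −1 → 3 = d.

FJ53sd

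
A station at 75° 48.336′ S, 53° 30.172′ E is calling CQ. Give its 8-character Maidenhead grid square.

LB64se06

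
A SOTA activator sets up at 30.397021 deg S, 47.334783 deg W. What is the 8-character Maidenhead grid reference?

GF69ho94

Shift to the Maidenhead origin (180°W, 90°S): lon 132.66522, lat 59.60298.
Field: 132.66522/20 → 6 → G, 59.60298/10 → 5 → F; chars GF.
Square: 12.66522/2 → 6, 9.60298/1 → 9; chars 69.
Subsquare: 0.66522/0.0833333 → 7 → h, 0.60298/0.0416667 → 14 → o; chars ho.
Extended square: 0.08188/0.00833333 → 9, 0.01965/0.00416667 → 4; chars 94.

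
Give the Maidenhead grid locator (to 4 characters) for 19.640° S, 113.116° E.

OH60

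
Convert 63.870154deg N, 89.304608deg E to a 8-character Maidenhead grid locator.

NP43pu68

Offset from 180°W / 90°S: lon 269.30461°, lat 153.87015°.
Field: 269.30461/20 → 13 → N, 153.87015/10 → 15 → P; chars NP.
Square: 9.30461/2 → 4, 3.87015/1 → 3; chars 43.
Subsquare: 1.30461/0.0833333 → 15 → p, 0.87015/0.0416667 → 20 → u; chars pu.
Extended square: 0.05461/0.00833333 → 6, 0.03682/0.00416667 → 8; chars 68.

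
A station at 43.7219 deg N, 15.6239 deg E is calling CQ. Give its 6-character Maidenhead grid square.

JN73tr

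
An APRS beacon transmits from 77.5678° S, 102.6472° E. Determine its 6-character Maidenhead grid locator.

Add 180° to longitude and 90° to latitude: 282.6472, 12.4322.
Field: 282.6472/20 → 14 → O, 12.4322/10 → 1 → B; chars OB.
Square: 2.6472/2 → 1, 2.4322/1 → 2; chars 12.
Subsquare: 0.6472/0.0833333 → 7 → h, 0.4322/0.0416667 → 10 → k; chars hk.

OB12hk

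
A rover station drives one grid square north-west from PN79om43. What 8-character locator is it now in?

PN79om34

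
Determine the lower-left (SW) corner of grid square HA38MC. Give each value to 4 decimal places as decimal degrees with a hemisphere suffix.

81.9167° S, 33.0000° W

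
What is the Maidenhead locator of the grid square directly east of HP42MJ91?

Longitude extended square 9; +1 → 10, wraps to 0, carry into subsquare.
Longitude subsquare m = 12; +1 → 13 = n.
The latitude characters are unchanged.

HP42nj01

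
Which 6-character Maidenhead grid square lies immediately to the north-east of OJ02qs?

OJ02rt

Longitude subsquare q = 16; +1 → 17 = r.
Latitude subsquare s = 18; +1 → 19 = t.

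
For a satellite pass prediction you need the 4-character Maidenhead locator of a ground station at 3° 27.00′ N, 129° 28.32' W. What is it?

CJ53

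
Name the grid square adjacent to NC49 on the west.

Longitude square 4; −1 → 3.
The latitude characters are unchanged.

NC39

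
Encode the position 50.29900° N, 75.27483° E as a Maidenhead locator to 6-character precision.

Add 180° to longitude and 90° to latitude: 255.2748, 140.2990.
Field: 255.2748/20 → 12 → M, 140.2990/10 → 14 → O; chars MO.
Square: 15.2748/2 → 7, 0.2990/1 → 0; chars 70.
Subsquare: 1.2748/0.0833333 → 15 → p, 0.2990/0.0416667 → 7 → h; chars ph.

MO70ph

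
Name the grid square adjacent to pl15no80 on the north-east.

Longitude extended square 8; +1 → 9.
Latitude extended square 0; +1 → 1.

PL15no91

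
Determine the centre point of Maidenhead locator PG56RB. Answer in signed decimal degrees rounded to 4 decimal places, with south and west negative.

-23.9375, 131.4583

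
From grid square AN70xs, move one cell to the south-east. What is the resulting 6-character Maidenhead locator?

Longitude subsquare x = 23; +1 → 24, wraps to 0 = a, carry into square.
Longitude square 7; +1 → 8.
Latitude subsquare s = 18; −1 → 17 = r.

AN80ar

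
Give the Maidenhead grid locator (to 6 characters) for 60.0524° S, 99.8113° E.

Shift to the Maidenhead origin (180°W, 90°S): lon 279.8113, lat 29.9476.
Field: lon ⌊279.8113/20⌋ = 13 → N; lat ⌊29.9476/10⌋ = 2 → C.
Square: lon ⌊19.8113/2⌋ = 9; lat ⌊9.9476/1⌋ = 9.
Subsquare: lon ⌊1.8113/0.0833333⌋ = 21 → v; lat ⌊0.9476/0.0416667⌋ = 22 → w.

NC99vw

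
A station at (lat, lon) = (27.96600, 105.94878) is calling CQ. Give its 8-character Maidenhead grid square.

OL27xx31

Shift to the Maidenhead origin (180°W, 90°S): lon 285.94878, lat 117.96600.
Field: lon ⌊285.94878/20⌋ = 14 → O; lat ⌊117.96600/10⌋ = 11 → L.
Square: lon ⌊5.94878/2⌋ = 2; lat ⌊7.96600/1⌋ = 7.
Subsquare: lon ⌊1.94878/0.0833333⌋ = 23 → x; lat ⌊0.96600/0.0416667⌋ = 23 → x.
Extended square: lon ⌊0.03211/0.00833333⌋ = 3; lat ⌊0.00767/0.00416667⌋ = 1.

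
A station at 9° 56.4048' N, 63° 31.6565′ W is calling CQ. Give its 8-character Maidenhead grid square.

Add 180° to longitude and 90° to latitude: 116.47239, 99.94008.
Field (20°×10°, letters A–R): lon ⌊116.47239/20⌋ = 5 → F; lat ⌊99.94008/10⌋ = 9 → J.
Square (2°×1°, digits 0–9): lon ⌊16.47239/2⌋ = 8; lat ⌊9.94008/1⌋ = 9.
Subsquare (5′×2.5′, letters a–x): lon ⌊0.47239/0.0833333⌋ = 5 → f; lat ⌊0.94008/0.0416667⌋ = 22 → w.
Extended square (30″×15″, digits 0–9): lon ⌊0.05573/0.00833333⌋ = 6; lat ⌊0.02341/0.00416667⌋ = 5.

FJ89fw65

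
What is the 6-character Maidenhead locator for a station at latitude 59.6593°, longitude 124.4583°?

PO29fp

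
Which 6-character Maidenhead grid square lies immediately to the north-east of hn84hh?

HN84ii

Longitude subsquare h = 7; +1 → 8 = i.
Latitude subsquare h = 7; +1 → 8 = i.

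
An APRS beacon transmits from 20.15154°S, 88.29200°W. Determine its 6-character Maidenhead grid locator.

EG59uu

Offset from 180°W / 90°S: lon 91.7080°, lat 69.8485°.
Field: lon ⌊91.7080/20⌋ = 4 → E; lat ⌊69.8485/10⌋ = 6 → G.
Square: lon ⌊11.7080/2⌋ = 5; lat ⌊9.8485/1⌋ = 9.
Subsquare: lon ⌊1.7080/0.0833333⌋ = 20 → u; lat ⌊0.8485/0.0416667⌋ = 20 → u.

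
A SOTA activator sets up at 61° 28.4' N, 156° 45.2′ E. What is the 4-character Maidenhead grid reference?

QP81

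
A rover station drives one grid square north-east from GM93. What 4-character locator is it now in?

HM04

Longitude square 9; +1 → 10, wraps to 0, carry into field.
Longitude field G = 6; +1 → 7 = H.
Latitude square 3; +1 → 4.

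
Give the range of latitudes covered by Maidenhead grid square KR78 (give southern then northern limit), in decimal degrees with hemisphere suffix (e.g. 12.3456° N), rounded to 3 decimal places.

Field K=10, R=17: +10·20° lon, +17·10° lat → SW at lon 20°, lat 80°.
Square 7, 8: +7·2° lon, +8·1° lat → SW at lon 34°, lat 88°.
Cell spans 2° lon × 1° lat.
south 88.000° N, north 89.000° N.

88.000° N, 89.000° N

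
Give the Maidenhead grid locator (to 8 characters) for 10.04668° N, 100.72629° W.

DK90pb21

Add 180° to longitude and 90° to latitude: 79.27371, 100.04668.
Field (20°×10°, letters A–R): 79.27371/20 → 3 → D, 100.04668/10 → 10 → K; chars DK.
Square (2°×1°, digits 0–9): 19.27371/2 → 9, 0.04668/1 → 0; chars 90.
Subsquare (5′×2.5′, letters a–x): 1.27371/0.0833333 → 15 → p, 0.04668/0.0416667 → 1 → b; chars pb.
Extended square (30″×15″, digits 0–9): 0.02371/0.00833333 → 2, 0.00501/0.00416667 → 1; chars 21.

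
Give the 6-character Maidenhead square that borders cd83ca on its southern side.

Latitude subsquare a = 0; −1 → -1, wraps to 23 = x, carry into square.
Latitude square 3; −1 → 2.
The longitude characters are unchanged.

CD82cx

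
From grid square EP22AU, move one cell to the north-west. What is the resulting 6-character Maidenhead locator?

EP12xv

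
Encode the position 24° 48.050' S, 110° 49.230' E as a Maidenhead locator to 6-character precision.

Shift to the Maidenhead origin (180°W, 90°S): lon 290.8205, lat 65.1992.
Field: lon ⌊290.8205/20⌋ = 14 → O; lat ⌊65.1992/10⌋ = 6 → G.
Square: lon ⌊10.8205/2⌋ = 5; lat ⌊5.1992/1⌋ = 5.
Subsquare: lon ⌊0.8205/0.0833333⌋ = 9 → j; lat ⌊0.1992/0.0416667⌋ = 4 → e.

OG55je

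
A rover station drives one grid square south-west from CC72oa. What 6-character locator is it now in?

CC71nx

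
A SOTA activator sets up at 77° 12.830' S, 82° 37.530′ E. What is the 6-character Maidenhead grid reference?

Add 180° to longitude and 90° to latitude: 262.6255, 12.7862.
Field (20°×10°, letters A–R): lon ⌊262.6255/20⌋ = 13 → N; lat ⌊12.7862/10⌋ = 1 → B.
Square (2°×1°, digits 0–9): lon ⌊2.6255/2⌋ = 1; lat ⌊2.7862/1⌋ = 2.
Subsquare (5′×2.5′, letters a–x): lon ⌊0.6255/0.0833333⌋ = 7 → h; lat ⌊0.7862/0.0416667⌋ = 18 → s.

NB12hs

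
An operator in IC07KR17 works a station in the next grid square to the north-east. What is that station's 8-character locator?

Longitude extended square 1; +1 → 2.
Latitude extended square 7; +1 → 8.

IC07kr28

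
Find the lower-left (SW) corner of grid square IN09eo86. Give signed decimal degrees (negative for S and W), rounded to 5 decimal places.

49.60833, -19.60000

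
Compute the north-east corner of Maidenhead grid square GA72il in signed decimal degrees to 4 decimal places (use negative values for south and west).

-87.5000, -45.2500

Field G=6, A=0: +6·20° lon, +0·10° lat → SW at lon -60°, lat -90°.
Square 7, 2: +7·2° lon, +2·1° lat → SW at lon -46°, lat -88°.
Subsquare i=8, l=11: +8·0.0833333° lon, +11·0.0416667° lat → SW at lon -45.3333°, lat -87.5417°.
Cell spans 0.0833333° lon × 0.0416667° lat. NE corner is SW corner plus one full cell.
latitude -87.5000, longitude -45.2500.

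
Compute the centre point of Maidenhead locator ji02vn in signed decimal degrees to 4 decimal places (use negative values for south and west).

-7.4375, 1.7917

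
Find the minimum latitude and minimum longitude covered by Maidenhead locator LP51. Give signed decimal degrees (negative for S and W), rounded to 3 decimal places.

Field L=11, P=15: +11·20° lon, +15·10° lat → SW at lon 40°, lat 60°.
Square 5, 1: +5·2° lon, +1·1° lat → SW at lon 50°, lat 61°.
latitude 61.000, longitude 50.000.

61.000, 50.000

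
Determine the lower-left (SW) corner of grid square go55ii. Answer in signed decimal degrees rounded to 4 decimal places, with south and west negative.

Field G=6, O=14: +6·20° lon, +14·10° lat → SW at lon -60°, lat 50°.
Square 5, 5: +5·2° lon, +5·1° lat → SW at lon -50°, lat 55°.
Subsquare i=8, i=8: +8·0.0833333° lon, +8·0.0416667° lat → SW at lon -49.3333°, lat 55.3333°.
latitude 55.3333, longitude -49.3333.

55.3333, -49.3333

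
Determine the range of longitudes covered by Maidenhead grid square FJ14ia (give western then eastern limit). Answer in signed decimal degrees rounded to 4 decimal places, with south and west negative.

Field F=5, J=9: +5·20° lon, +9·10° lat → SW at lon -80°, lat 0°.
Square 1, 4: +1·2° lon, +4·1° lat → SW at lon -78°, lat 4°.
Subsquare i=8, a=0: +8·0.0833333° lon, +0·0.0416667° lat → SW at lon -77.3333°, lat 4°.
Cell spans 0.0833333° lon × 0.0416667° lat.
west -77.3333, east -77.2500.

-77.3333, -77.2500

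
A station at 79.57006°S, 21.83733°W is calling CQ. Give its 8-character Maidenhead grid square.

Offset from 180°W / 90°S: lon 158.16267°, lat 10.42994°.
Field: lon ⌊158.16267/20⌋ = 7 → H; lat ⌊10.42994/10⌋ = 1 → B.
Square: lon ⌊18.16267/2⌋ = 9; lat ⌊0.42994/1⌋ = 0.
Subsquare: lon ⌊0.16267/0.0833333⌋ = 1 → b; lat ⌊0.42994/0.0416667⌋ = 10 → k.
Extended square: lon ⌊0.07934/0.00833333⌋ = 9; lat ⌊0.01327/0.00416667⌋ = 3.

HB90bk93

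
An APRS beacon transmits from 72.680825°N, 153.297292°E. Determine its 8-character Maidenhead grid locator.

QQ62pq53

Offset from 180°W / 90°S: lon 333.29729°, lat 162.68082°.
Field: lon ⌊333.29729/20⌋ = 16 → Q; lat ⌊162.68082/10⌋ = 16 → Q.
Square: lon ⌊13.29729/2⌋ = 6; lat ⌊2.68082/1⌋ = 2.
Subsquare: lon ⌊1.29729/0.0833333⌋ = 15 → p; lat ⌊0.68082/0.0416667⌋ = 16 → q.
Extended square: lon ⌊0.04729/0.00833333⌋ = 5; lat ⌊0.01416/0.00416667⌋ = 3.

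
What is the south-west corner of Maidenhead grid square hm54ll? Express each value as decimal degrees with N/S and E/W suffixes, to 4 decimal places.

34.4583° N, 29.0833° W

Field H=7, M=12: +7·20° lon, +12·10° lat → SW at lon -40°, lat 30°.
Square 5, 4: +5·2° lon, +4·1° lat → SW at lon -30°, lat 34°.
Subsquare l=11, l=11: +11·0.0833333° lon, +11·0.0416667° lat → SW at lon -29.0833°, lat 34.4583°.
latitude 34.4583° N, longitude 29.0833° W.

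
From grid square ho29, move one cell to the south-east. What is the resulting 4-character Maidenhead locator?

HO38

Longitude square 2; +1 → 3.
Latitude square 9; −1 → 8.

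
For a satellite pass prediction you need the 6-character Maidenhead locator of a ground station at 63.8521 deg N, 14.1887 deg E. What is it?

JP73cu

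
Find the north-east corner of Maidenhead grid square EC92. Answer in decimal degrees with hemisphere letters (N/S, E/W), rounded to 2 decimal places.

67.00° S, 80.00° W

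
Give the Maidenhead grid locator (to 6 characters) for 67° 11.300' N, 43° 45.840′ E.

Add 180° to longitude and 90° to latitude: 223.7640, 157.1883.
Field: 223.7640/20 → 11 → L, 157.1883/10 → 15 → P; chars LP.
Square: 3.7640/2 → 1, 7.1883/1 → 7; chars 17.
Subsquare: 1.7640/0.0833333 → 21 → v, 0.1883/0.0416667 → 4 → e; chars ve.

LP17ve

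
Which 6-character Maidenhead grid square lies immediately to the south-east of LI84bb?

LI84ca

Longitude subsquare b = 1; +1 → 2 = c.
Latitude subsquare b = 1; −1 → 0 = a.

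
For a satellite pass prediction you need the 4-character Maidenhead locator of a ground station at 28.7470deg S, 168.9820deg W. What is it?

Shift to the Maidenhead origin (180°W, 90°S): lon 11.02, lat 61.25.
Field: lon ⌊11.02/20⌋ = 0 → A; lat ⌊61.25/10⌋ = 6 → G.
Square: lon ⌊11.02/2⌋ = 5; lat ⌊1.25/1⌋ = 1.

AG51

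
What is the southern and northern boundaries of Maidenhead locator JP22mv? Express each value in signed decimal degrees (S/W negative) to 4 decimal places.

62.8750, 62.9167

Field J=9, P=15: +9·20° lon, +15·10° lat → SW at lon 0°, lat 60°.
Square 2, 2: +2·2° lon, +2·1° lat → SW at lon 4°, lat 62°.
Subsquare m=12, v=21: +12·0.0833333° lon, +21·0.0416667° lat → SW at lon 5°, lat 62.875°.
Cell spans 0.0833333° lon × 0.0416667° lat.
south 62.8750, north 62.9167.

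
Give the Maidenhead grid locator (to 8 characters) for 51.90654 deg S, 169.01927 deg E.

Offset from 180°W / 90°S: lon 349.01927°, lat 38.09346°.
Field: 349.01927/20 → 17 → R, 38.09346/10 → 3 → D; chars RD.
Square: 9.01927/2 → 4, 8.09346/1 → 8; chars 48.
Subsquare: 1.01927/0.0833333 → 12 → m, 0.09346/0.0416667 → 2 → c; chars mc.
Extended square: 0.01927/0.00833333 → 2, 0.01013/0.00416667 → 2; chars 22.

RD48mc22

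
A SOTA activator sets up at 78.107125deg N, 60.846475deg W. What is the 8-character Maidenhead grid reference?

Shift to the Maidenhead origin (180°W, 90°S): lon 119.15353, lat 168.10712.
Field (20°×10°, letters A–R): lon ⌊119.15353/20⌋ = 5 → F; lat ⌊168.10712/10⌋ = 16 → Q.
Square (2°×1°, digits 0–9): lon ⌊19.15353/2⌋ = 9; lat ⌊8.10712/1⌋ = 8.
Subsquare (5′×2.5′, letters a–x): lon ⌊1.15353/0.0833333⌋ = 13 → n; lat ⌊0.10712/0.0416667⌋ = 2 → c.
Extended square (30″×15″, digits 0–9): lon ⌊0.07019/0.00833333⌋ = 8; lat ⌊0.02379/0.00416667⌋ = 5.

FQ98nc85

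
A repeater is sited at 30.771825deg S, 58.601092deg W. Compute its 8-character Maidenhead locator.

GF09qf74

Shift to the Maidenhead origin (180°W, 90°S): lon 121.39891, lat 59.22818.
Field: lon ⌊121.39891/20⌋ = 6 → G; lat ⌊59.22818/10⌋ = 5 → F.
Square: lon ⌊1.39891/2⌋ = 0; lat ⌊9.22818/1⌋ = 9.
Subsquare: lon ⌊1.39891/0.0833333⌋ = 16 → q; lat ⌊0.22818/0.0416667⌋ = 5 → f.
Extended square: lon ⌊0.06557/0.00833333⌋ = 7; lat ⌊0.01984/0.00416667⌋ = 4.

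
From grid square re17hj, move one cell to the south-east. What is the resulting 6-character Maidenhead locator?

RE17ii

Longitude subsquare h = 7; +1 → 8 = i.
Latitude subsquare j = 9; −1 → 8 = i.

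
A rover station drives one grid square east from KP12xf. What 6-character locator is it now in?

KP22af

Longitude subsquare x = 23; +1 → 24, wraps to 0 = a, carry into square.
Longitude square 1; +1 → 2.
The latitude characters are unchanged.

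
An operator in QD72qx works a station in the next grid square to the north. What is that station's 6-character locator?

QD73qa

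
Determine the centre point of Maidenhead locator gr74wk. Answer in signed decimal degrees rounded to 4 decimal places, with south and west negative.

84.4375, -44.1250

Field G=6, R=17: +6·20° lon, +17·10° lat → SW at lon -60°, lat 80°.
Square 7, 4: +7·2° lon, +4·1° lat → SW at lon -46°, lat 84°.
Subsquare w=22, k=10: +22·0.0833333° lon, +10·0.0416667° lat → SW at lon -44.1667°, lat 84.4167°.
Cell spans 0.0833333° lon × 0.0416667° lat. Centre is SW corner plus half of each.
latitude 84.4375, longitude -44.1250.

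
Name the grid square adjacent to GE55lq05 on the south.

GE55lq04

Latitude extended square 5; −1 → 4.
The longitude characters are unchanged.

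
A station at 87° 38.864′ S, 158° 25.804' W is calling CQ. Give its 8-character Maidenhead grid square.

Add 180° to longitude and 90° to latitude: 21.56993, 2.35227.
Field (20°×10°, letters A–R): 21.56993/20 → 1 → B, 2.35227/10 → 0 → A; chars BA.
Square (2°×1°, digits 0–9): 1.56993/2 → 0, 2.35227/1 → 2; chars 02.
Subsquare (5′×2.5′, letters a–x): 1.56993/0.0833333 → 18 → s, 0.35227/0.0416667 → 8 → i; chars si.
Extended square (30″×15″, digits 0–9): 0.06993/0.00833333 → 8, 0.01893/0.00416667 → 4; chars 84.

BA02si84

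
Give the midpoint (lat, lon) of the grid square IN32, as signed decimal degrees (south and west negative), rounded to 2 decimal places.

Field I=8, N=13: +8·20° lon, +13·10° lat → SW at lon -20°, lat 40°.
Square 3, 2: +3·2° lon, +2·1° lat → SW at lon -14°, lat 42°.
Cell spans 2° lon × 1° lat. Centre is SW corner plus half of each.
latitude 42.50, longitude -13.00.

42.50, -13.00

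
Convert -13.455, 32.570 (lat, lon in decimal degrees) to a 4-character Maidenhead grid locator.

Shift to the Maidenhead origin (180°W, 90°S): lon 212.57, lat 76.55.
Field (20°×10°, letters A–R): lon ⌊212.57/20⌋ = 10 → K; lat ⌊76.55/10⌋ = 7 → H.
Square (2°×1°, digits 0–9): lon ⌊12.57/2⌋ = 6; lat ⌊6.55/1⌋ = 6.

KH66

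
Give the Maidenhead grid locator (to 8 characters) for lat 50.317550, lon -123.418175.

Add 180° to longitude and 90° to latitude: 56.58182, 140.31755.
Field (20°×10°, letters A–R): 56.58182/20 → 2 → C, 140.31755/10 → 14 → O; chars CO.
Square (2°×1°, digits 0–9): 16.58182/2 → 8, 0.31755/1 → 0; chars 80.
Subsquare (5′×2.5′, letters a–x): 0.58182/0.0833333 → 6 → g, 0.31755/0.0416667 → 7 → h; chars gh.
Extended square (30″×15″, digits 0–9): 0.08182/0.00833333 → 9, 0.02588/0.00416667 → 6; chars 96.

CO80gh96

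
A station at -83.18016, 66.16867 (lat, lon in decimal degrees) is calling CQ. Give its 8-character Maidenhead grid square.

Shift to the Maidenhead origin (180°W, 90°S): lon 246.16867, lat 6.81984.
Field (20°×10°, letters A–R): 246.16867/20 → 12 → M, 6.81984/10 → 0 → A; chars MA.
Square (2°×1°, digits 0–9): 6.16867/2 → 3, 6.81984/1 → 6; chars 36.
Subsquare (5′×2.5′, letters a–x): 0.16867/0.0833333 → 2 → c, 0.81984/0.0416667 → 19 → t; chars ct.
Extended square (30″×15″, digits 0–9): 0.00200/0.00833333 → 0, 0.02817/0.00416667 → 6; chars 06.

MA36ct06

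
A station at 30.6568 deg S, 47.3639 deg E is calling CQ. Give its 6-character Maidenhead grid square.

Add 180° to longitude and 90° to latitude: 227.3639, 59.3432.
Field (20°×10°, letters A–R): 227.3639/20 → 11 → L, 59.3432/10 → 5 → F; chars LF.
Square (2°×1°, digits 0–9): 7.3639/2 → 3, 9.3432/1 → 9; chars 39.
Subsquare (5′×2.5′, letters a–x): 1.3639/0.0833333 → 16 → q, 0.3432/0.0416667 → 8 → i; chars qi.

LF39qi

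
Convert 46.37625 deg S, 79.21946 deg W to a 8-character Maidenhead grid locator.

FE03jo39

Shift to the Maidenhead origin (180°W, 90°S): lon 100.78054, lat 43.62375.
Field (20°×10°, letters A–R): lon ⌊100.78054/20⌋ = 5 → F; lat ⌊43.62375/10⌋ = 4 → E.
Square (2°×1°, digits 0–9): lon ⌊0.78054/2⌋ = 0; lat ⌊3.62375/1⌋ = 3.
Subsquare (5′×2.5′, letters a–x): lon ⌊0.78054/0.0833333⌋ = 9 → j; lat ⌊0.62375/0.0416667⌋ = 14 → o.
Extended square (30″×15″, digits 0–9): lon ⌊0.03054/0.00833333⌋ = 3; lat ⌊0.04042/0.00416667⌋ = 9.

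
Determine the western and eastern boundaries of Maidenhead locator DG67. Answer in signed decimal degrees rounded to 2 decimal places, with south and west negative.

Field D=3, G=6: +3·20° lon, +6·10° lat → SW at lon -120°, lat -30°.
Square 6, 7: +6·2° lon, +7·1° lat → SW at lon -108°, lat -23°.
Cell spans 2° lon × 1° lat.
west -108.00, east -106.00.

-108.00, -106.00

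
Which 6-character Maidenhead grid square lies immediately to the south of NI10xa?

Latitude subsquare a = 0; −1 → -1, wraps to 23 = x, carry into square.
Latitude square 0; −1 → -1, wraps to 9, carry into field.
Latitude field I = 8; −1 → 7 = H.
The longitude characters are unchanged.

NH19xx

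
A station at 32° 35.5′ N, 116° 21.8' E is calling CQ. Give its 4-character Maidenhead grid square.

OM82

Offset from 180°W / 90°S: lon 296.36°, lat 122.59°.
Field: 296.36/20 → 14 → O, 122.59/10 → 12 → M; chars OM.
Square: 16.36/2 → 8, 2.59/1 → 2; chars 82.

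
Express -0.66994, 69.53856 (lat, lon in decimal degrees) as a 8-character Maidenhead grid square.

Add 180° to longitude and 90° to latitude: 249.53856, 89.33006.
Field: lon ⌊249.53856/20⌋ = 12 → M; lat ⌊89.33006/10⌋ = 8 → I.
Square: lon ⌊9.53856/2⌋ = 4; lat ⌊9.33006/1⌋ = 9.
Subsquare: lon ⌊1.53856/0.0833333⌋ = 18 → s; lat ⌊0.33006/0.0416667⌋ = 7 → h.
Extended square: lon ⌊0.03856/0.00833333⌋ = 4; lat ⌊0.03839/0.00416667⌋ = 9.

MI49sh49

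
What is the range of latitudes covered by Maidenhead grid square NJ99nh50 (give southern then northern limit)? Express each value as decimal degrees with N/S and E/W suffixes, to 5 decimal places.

9.29167° N, 9.29583° N

Field N=13, J=9: +13·20° lon, +9·10° lat → SW at lon 80°, lat 0°.
Square 9, 9: +9·2° lon, +9·1° lat → SW at lon 98°, lat 9°.
Subsquare n=13, h=7: +13·0.0833333° lon, +7·0.0416667° lat → SW at lon 99.0833°, lat 9.29167°.
Extended square 5, 0: +5·0.00833333° lon, +0·0.00416667° lat → SW at lon 99.125°, lat 9.29167°.
Cell spans 0.00833333° lon × 0.00416667° lat.
south 9.29167° N, north 9.29583° N.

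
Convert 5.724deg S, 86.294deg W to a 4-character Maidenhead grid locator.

EI64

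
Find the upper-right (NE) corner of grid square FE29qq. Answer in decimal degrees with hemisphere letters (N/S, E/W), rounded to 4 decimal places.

Field F=5, E=4: +5·20° lon, +4·10° lat → SW at lon -80°, lat -50°.
Square 2, 9: +2·2° lon, +9·1° lat → SW at lon -76°, lat -41°.
Subsquare q=16, q=16: +16·0.0833333° lon, +16·0.0416667° lat → SW at lon -74.6667°, lat -40.3333°.
Cell spans 0.0833333° lon × 0.0416667° lat. NE corner is SW corner plus one full cell.
latitude 40.2917° S, longitude 74.5833° W.

40.2917° S, 74.5833° W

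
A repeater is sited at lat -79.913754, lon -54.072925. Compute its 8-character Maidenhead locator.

Shift to the Maidenhead origin (180°W, 90°S): lon 125.92708, lat 10.08625.
Field: 125.92708/20 → 6 → G, 10.08625/10 → 1 → B; chars GB.
Square: 5.92708/2 → 2, 0.08625/1 → 0; chars 20.
Subsquare: 1.92708/0.0833333 → 23 → x, 0.08625/0.0416667 → 2 → c; chars xc.
Extended square: 0.01041/0.00833333 → 1, 0.00291/0.00416667 → 0; chars 10.

GB20xc10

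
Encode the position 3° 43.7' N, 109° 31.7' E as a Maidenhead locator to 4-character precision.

Offset from 180°W / 90°S: lon 289.53°, lat 93.73°.
Field: lon ⌊289.53/20⌋ = 14 → O; lat ⌊93.73/10⌋ = 9 → J.
Square: lon ⌊9.53/2⌋ = 4; lat ⌊3.73/1⌋ = 3.

OJ43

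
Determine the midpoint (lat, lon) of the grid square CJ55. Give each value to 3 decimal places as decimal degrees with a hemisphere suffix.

Field C=2, J=9: +2·20° lon, +9·10° lat → SW at lon -140°, lat 0°.
Square 5, 5: +5·2° lon, +5·1° lat → SW at lon -130°, lat 5°.
Cell spans 2° lon × 1° lat. Centre is SW corner plus half of each.
latitude 5.500° N, longitude 129.000° W.

5.500° N, 129.000° W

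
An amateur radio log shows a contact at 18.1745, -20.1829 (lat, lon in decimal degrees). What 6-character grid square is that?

HK98ve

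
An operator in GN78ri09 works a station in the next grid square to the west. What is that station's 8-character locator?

Longitude extended square 0; −1 → -1, wraps to 9, carry into subsquare.
Longitude subsquare r = 17; −1 → 16 = q.
The latitude characters are unchanged.

GN78qi99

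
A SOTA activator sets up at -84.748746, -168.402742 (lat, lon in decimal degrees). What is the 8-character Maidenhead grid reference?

Offset from 180°W / 90°S: lon 11.59726°, lat 5.25125°.
Field: lon ⌊11.59726/20⌋ = 0 → A; lat ⌊5.25125/10⌋ = 0 → A.
Square: lon ⌊11.59726/2⌋ = 5; lat ⌊5.25125/1⌋ = 5.
Subsquare: lon ⌊1.59726/0.0833333⌋ = 19 → t; lat ⌊0.25125/0.0416667⌋ = 6 → g.
Extended square: lon ⌊0.01392/0.00833333⌋ = 1; lat ⌊0.00125/0.00416667⌋ = 0.

AA55tg10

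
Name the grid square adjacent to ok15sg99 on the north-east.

Longitude extended square 9; +1 → 10, wraps to 0, carry into subsquare.
Longitude subsquare s = 18; +1 → 19 = t.
Latitude extended square 9; +1 → 10, wraps to 0, carry into subsquare.
Latitude subsquare g = 6; +1 → 7 = h.

OK15th00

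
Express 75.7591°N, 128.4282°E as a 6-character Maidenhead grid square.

Shift to the Maidenhead origin (180°W, 90°S): lon 308.4282, lat 165.7591.
Field: 308.4282/20 → 15 → P, 165.7591/10 → 16 → Q; chars PQ.
Square: 8.4282/2 → 4, 5.7591/1 → 5; chars 45.
Subsquare: 0.4282/0.0833333 → 5 → f, 0.7591/0.0416667 → 18 → s; chars fs.

PQ45fs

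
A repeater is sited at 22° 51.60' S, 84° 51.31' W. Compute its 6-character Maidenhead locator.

EG77nd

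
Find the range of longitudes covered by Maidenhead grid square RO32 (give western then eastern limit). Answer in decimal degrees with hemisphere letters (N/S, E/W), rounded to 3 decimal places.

Field R=17, O=14: +17·20° lon, +14·10° lat → SW at lon 160°, lat 50°.
Square 3, 2: +3·2° lon, +2·1° lat → SW at lon 166°, lat 52°.
Cell spans 2° lon × 1° lat.
west 166.000° E, east 168.000° E.

166.000° E, 168.000° E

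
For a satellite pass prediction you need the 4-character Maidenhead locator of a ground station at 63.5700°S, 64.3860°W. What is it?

Add 180° to longitude and 90° to latitude: 115.61, 26.43.
Field (20°×10°, letters A–R): 115.61/20 → 5 → F, 26.43/10 → 2 → C; chars FC.
Square (2°×1°, digits 0–9): 15.61/2 → 7, 6.43/1 → 6; chars 76.

FC76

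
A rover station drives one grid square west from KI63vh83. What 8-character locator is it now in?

KI63vh73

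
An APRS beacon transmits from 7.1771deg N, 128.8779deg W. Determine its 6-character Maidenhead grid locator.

CJ57ne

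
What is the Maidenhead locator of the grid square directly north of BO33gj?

Latitude subsquare j = 9; +1 → 10 = k.
The longitude characters are unchanged.

BO33gk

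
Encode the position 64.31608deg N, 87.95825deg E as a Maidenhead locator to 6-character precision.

Add 180° to longitude and 90° to latitude: 267.9583, 154.3161.
Field: lon ⌊267.9583/20⌋ = 13 → N; lat ⌊154.3161/10⌋ = 15 → P.
Square: lon ⌊7.9583/2⌋ = 3; lat ⌊4.3161/1⌋ = 4.
Subsquare: lon ⌊1.9583/0.0833333⌋ = 23 → x; lat ⌊0.3161/0.0416667⌋ = 7 → h.

NP34xh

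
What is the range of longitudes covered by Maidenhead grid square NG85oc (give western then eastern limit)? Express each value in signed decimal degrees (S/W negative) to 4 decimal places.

Field N=13, G=6: +13·20° lon, +6·10° lat → SW at lon 80°, lat -30°.
Square 8, 5: +8·2° lon, +5·1° lat → SW at lon 96°, lat -25°.
Subsquare o=14, c=2: +14·0.0833333° lon, +2·0.0416667° lat → SW at lon 97.1667°, lat -24.9167°.
Cell spans 0.0833333° lon × 0.0416667° lat.
west 97.1667, east 97.2500.

97.1667, 97.2500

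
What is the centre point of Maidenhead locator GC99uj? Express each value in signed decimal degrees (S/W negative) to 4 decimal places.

Field G=6, C=2: +6·20° lon, +2·10° lat → SW at lon -60°, lat -70°.
Square 9, 9: +9·2° lon, +9·1° lat → SW at lon -42°, lat -61°.
Subsquare u=20, j=9: +20·0.0833333° lon, +9·0.0416667° lat → SW at lon -40.3333°, lat -60.625°.
Cell spans 0.0833333° lon × 0.0416667° lat. Centre is SW corner plus half of each.
latitude -60.6042, longitude -40.2917.

-60.6042, -40.2917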